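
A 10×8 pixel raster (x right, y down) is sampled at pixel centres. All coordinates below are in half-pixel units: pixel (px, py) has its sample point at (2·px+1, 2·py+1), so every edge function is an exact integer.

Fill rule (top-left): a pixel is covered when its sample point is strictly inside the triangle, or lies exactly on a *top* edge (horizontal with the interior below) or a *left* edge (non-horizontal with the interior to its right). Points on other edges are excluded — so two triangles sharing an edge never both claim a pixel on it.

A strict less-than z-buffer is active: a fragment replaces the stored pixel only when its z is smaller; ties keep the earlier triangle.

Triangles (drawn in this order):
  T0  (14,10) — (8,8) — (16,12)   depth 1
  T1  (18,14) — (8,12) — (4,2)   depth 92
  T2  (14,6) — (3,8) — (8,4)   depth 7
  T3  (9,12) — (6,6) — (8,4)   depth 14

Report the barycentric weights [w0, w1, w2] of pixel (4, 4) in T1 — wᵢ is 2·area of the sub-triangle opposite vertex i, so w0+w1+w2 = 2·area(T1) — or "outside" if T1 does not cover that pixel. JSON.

T0:
  2·area = 8  (B↔C swapped to make it positive)
  edge (14, 10)→(16, 12): d=(2,2) right/bottom  bias=-1
  edge (16, 12)→(8, 8): d=(-8,-4) top-left  bias=+0
  edge (8, 8)→(14, 10): d=(6,2) right/bottom  bias=-1
    (2,0)@(5, 1): e=[0,44,-36] → ·  [on edge]
    (3,1)@(7, 3): e=[0,36,-28] → ·  [on edge]
    (4,2)@(9, 5): e=[0,28,-20] → ·  [on edge]
    (2,3)@(5, 7): e=[12,-4,0] → ·  [on edge]
    (5,3)@(11, 7): e=[0,20,-12] → ·  [on edge]
    (5,4)@(11, 9): e=[4,4,0] → ·  [on edge]
    (6,4)@(13, 9): e=[0,12,-4] → ·  [on edge]
    (7,5)@(15, 11): e=[0,4,4] → ·  [on edge]
    (8,5)@(17, 11): e=[-4,12,0] → ·  [on edge]
    (8,6)@(17, 13): e=[0,-4,12] → ·  [on edge]
    (9,7)@(19, 15): e=[0,-12,20] → ·  [on edge]
  covered (0 px):
    · · · · · · · · · ·
    · · · · · · · · · ·
    · · · · · · · · · ·
    · · · · · · · · · ·
    · · · · · · · · · ·
    · · · · · · · · · ·
    · · · · · · · · · ·
    · · · · · · · · · ·
T1:
  2·area = 92
  edge (18, 14)→(8, 12): d=(-10,-2) top-left  bias=+0
  edge (8, 12)→(4, 2): d=(-4,-10) top-left  bias=+0
  edge (4, 2)→(18, 14): d=(14,12) right/bottom  bias=-1
    (2,1)@(5, 3): e=[84,6,2] → █
    (3,1)@(7, 3): e=[88,26,-22] → ·
    (2,2)@(5, 5): e=[64,-2,30] → ·
    (3,2)@(7, 5): e=[68,18,6] → █
    (4,2)@(9, 5): e=[72,38,-18] → ·
    (3,3)@(7, 7): e=[48,10,34] → █
    (4,3)@(9, 7): e=[52,30,10] → █
    (5,3)@(11, 7): e=[56,50,-14] → ·
    (3,4)@(7, 9): e=[28,2,62] → █
    (5,4)@(11, 9): e=[36,42,14] → █
    (6,4)@(13, 9): e=[40,62,-10] → ·
    (1,5)@(3, 11): e=[0,-46,138] → ·  [on edge]
    (6,6)@(13, 13): e=[0,46,46] → █  [on edge]
  covered (12 px):
    · · · · · · · · · ·
    · · █ · · · · · · ·
    · · · █ · · · · · ·
    · · · █ █ · · · · ·
    · · · █ █ █ · · · ·
    · · · · █ █ █ · · ·
    · · · · · · █ █ · ·
    · · · · · · · · · ·
T2:
  2·area = 34
  edge (14, 6)→(3, 8): d=(-11,2) right/bottom  bias=-1
  edge (3, 8)→(8, 4): d=(5,-4) top-left  bias=+0
  edge (8, 4)→(14, 6): d=(6,2) right/bottom  bias=-1
    (2,1)@(5, 3): e=[51,-17,0] → ·  [on edge]
    (3,2)@(7, 5): e=[25,1,8] → █
    (4,2)@(9, 5): e=[21,9,4] → █
    (5,2)@(11, 5): e=[17,17,0] → ·  [on edge]
    (2,3)@(5, 7): e=[7,3,24] → █
    (4,3)@(9, 7): e=[-1,19,16] → ·
    (8,3)@(17, 7): e=[-17,51,0] → ·  [on edge]
    (2,4)@(5, 9): e=[-15,13,36] → ·
    (3,4)@(7, 9): e=[-19,21,32] → ·
  covered (4 px):
    · · · · · · · · · ·
    · · · · · · · · · ·
    · · · █ █ · · · · ·
    · · █ █ · · · · · ·
    · · · · · · · · · ·
    · · · · · · · · · ·
    · · · · · · · · · ·
    · · · · · · · · · ·
T3:
  2·area = 18
  edge (9, 12)→(6, 6): d=(-3,-6) top-left  bias=+0
  edge (6, 6)→(8, 4): d=(2,-2) top-left  bias=+0
  edge (8, 4)→(9, 12): d=(1,8) right/bottom  bias=-1
    (5,0)@(11, 1): e=[45,0,-27] → ·  [on edge]
    (4,1)@(9, 3): e=[27,0,-9] → ·  [on edge]
    (3,2)@(7, 5): e=[9,0,9] → █  [on edge]
    (4,2)@(9, 5): e=[21,4,-7] → ·
    (2,3)@(5, 7): e=[-9,0,27] → ·  [on edge]
    (3,3)@(7, 7): e=[3,4,11] → █
    (4,3)@(9, 7): e=[15,8,-5] → ·
    (1,4)@(3, 9): e=[-27,0,45] → ·  [on edge]
    (3,4)@(7, 9): e=[-3,8,13] → ·
    (0,5)@(1, 11): e=[-45,0,63] → ·  [on edge]
  covered (2 px):
    · · · · · · · · · ·
    · · · · · · · · · ·
    · · · █ · · · · · ·
    · · · █ · · · · · ·
    · · · · · · · · · ·
    · · · · · · · · · ·
    · · · · · · · · · ·
    · · · · · · · · · ·

Final: [22,38,32]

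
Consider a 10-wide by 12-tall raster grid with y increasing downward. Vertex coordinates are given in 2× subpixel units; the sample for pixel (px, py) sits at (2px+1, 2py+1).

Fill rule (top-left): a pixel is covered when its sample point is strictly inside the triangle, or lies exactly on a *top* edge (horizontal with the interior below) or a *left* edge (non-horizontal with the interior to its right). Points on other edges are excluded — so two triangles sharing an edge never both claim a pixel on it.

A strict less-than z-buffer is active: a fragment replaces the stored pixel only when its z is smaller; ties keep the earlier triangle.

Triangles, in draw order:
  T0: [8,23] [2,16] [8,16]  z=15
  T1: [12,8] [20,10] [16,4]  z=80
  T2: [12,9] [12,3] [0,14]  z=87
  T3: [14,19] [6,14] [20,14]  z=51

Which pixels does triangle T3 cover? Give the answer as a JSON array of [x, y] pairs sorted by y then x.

T0:
  2·area = 42
  edge (8, 23)→(2, 16): d=(-6,-7) top-left  bias=+0
  edge (2, 16)→(8, 16): d=(6,0) top-left  bias=+0
  edge (8, 16)→(8, 23): d=(0,7) right/bottom  bias=-1
    (1,8)@(3, 17): e=[1,6,35] → #
    (2,8)@(5, 17): e=[15,6,21] → #
    (3,8)@(7, 17): e=[29,6,7] → #
    (4,8)@(9, 17): e=[43,6,-7] → ·
    (1,9)@(3, 19): e=[-11,18,35] → ·
    (2,9)@(5, 19): e=[3,18,21] → #
    (4,9)@(9, 19): e=[31,18,-7] → ·
    (2,10)@(5, 21): e=[-9,30,21] → ·
    (3,10)@(7, 21): e=[5,30,7] → #
    (4,10)@(9, 21): e=[19,30,-7] → ·
    (3,11)@(7, 23): e=[-7,42,7] → ·
  covered (6 px):
    · · · · · · · · · ·
    · · · · · · · · · ·
    · · · · · · · · · ·
    · · · · · · · · · ·
    · · · · · · · · · ·
    · · · · · · · · · ·
    · · · · · · · · · ·
    · · · · · · · · · ·
    · # # # · · · · · ·
    · · # # · · · · · ·
    · · · # · · · · · ·
    · · · · · · · · · ·
T1:
  2·area = 40  (B↔C swapped to make it positive)
  edge (12, 8)→(16, 4): d=(4,-4) top-left  bias=+0
  edge (16, 4)→(20, 10): d=(4,6) right/bottom  bias=-1
  edge (20, 10)→(12, 8): d=(-8,-2) top-left  bias=+0
    (9,0)@(19, 1): e=[0,-30,70] → ·  [on edge]
    (8,1)@(17, 3): e=[0,-10,50] → ·  [on edge]
    (7,2)@(15, 5): e=[0,10,30] → #  [on edge]
    (8,2)@(17, 5): e=[8,-2,34] → ·
    (6,3)@(13, 7): e=[0,30,10] → #  [on edge]
    (8,3)@(17, 7): e=[16,6,18] → #
    (9,3)@(19, 7): e=[24,-6,22] → ·
    (5,4)@(11, 9): e=[0,50,-10] → ·  [on edge]
    (6,4)@(13, 9): e=[8,38,-6] → ·
    (7,4)@(15, 9): e=[16,26,-2] → ·
    (8,4)@(17, 9): e=[24,14,2] → #
    (9,4)@(19, 9): e=[32,2,6] → #
    (4,5)@(9, 11): e=[0,70,-30] → ·  [on edge]
    (3,6)@(7, 13): e=[0,90,-50] → ·  [on edge]
    (2,7)@(5, 15): e=[0,110,-70] → ·  [on edge]
    (1,8)@(3, 17): e=[0,130,-90] → ·  [on edge]
    (0,9)@(1, 19): e=[0,150,-110] → ·  [on edge]
  covered (6 px):
    · · · · · · · · · ·
    · · · · · · · · · ·
    · · · · · · · # · ·
    · · · · · · # # # ·
    · · · · · · · · # #
    · · · · · · · · · ·
    · · · · · · · · · ·
    · · · · · · · · · ·
    · · · · · · · · · ·
    · · · · · · · · · ·
    · · · · · · · · · ·
    · · · · · · · · · ·
T2:
  2·area = 72  (B↔C swapped to make it positive)
  edge (12, 9)→(0, 14): d=(-12,5) right/bottom  bias=-1
  edge (0, 14)→(12, 3): d=(12,-11) top-left  bias=+0
  edge (12, 3)→(12, 9): d=(0,6) right/bottom  bias=-1
    (5,2)@(11, 5): e=[53,13,6] → #
    (6,2)@(13, 5): e=[43,35,-6] → ·
    (4,3)@(9, 7): e=[39,15,18] → #
    (6,3)@(13, 7): e=[19,59,-6] → ·
    (3,4)@(7, 9): e=[25,17,30] → #
    (6,4)@(13, 9): e=[-5,83,-6] → ·
    (2,5)@(5, 11): e=[11,19,42] → #
    (4,5)@(9, 11): e=[-9,63,18] → ·
    (5,5)@(11, 11): e=[-19,85,6] → ·
    (2,6)@(5, 13): e=[-13,43,42] → ·
    (3,6)@(7, 13): e=[-23,65,30] → ·
  covered (8 px):
    · · · · · · · · · ·
    · · · · · · · · · ·
    · · · · · # · · · ·
    · · · · # # · · · ·
    · · · # # # · · · ·
    · · # # · · · · · ·
    · · · · · · · · · ·
    · · · · · · · · · ·
    · · · · · · · · · ·
    · · · · · · · · · ·
    · · · · · · · · · ·
    · · · · · · · · · ·
T3:
  2·area = 70
  edge (14, 19)→(6, 14): d=(-8,-5) top-left  bias=+0
  edge (6, 14)→(20, 14): d=(14,0) top-left  bias=+0
  edge (20, 14)→(14, 19): d=(-6,5) right/bottom  bias=-1
    (4,7)@(9, 15): e=[7,14,49] → #
    (5,7)@(11, 15): e=[17,14,39] → #
    (6,7)@(13, 15): e=[27,14,29] → #
    (7,7)@(15, 15): e=[37,14,19] → #
    (8,7)@(17, 15): e=[47,14,9] → #
    (9,7)@(19, 15): e=[57,14,-1] → ·
    (4,8)@(9, 17): e=[-9,42,37] → ·
    (5,8)@(11, 17): e=[1,42,27] → #
    (8,8)@(17, 17): e=[31,42,-3] → ·
    (5,9)@(11, 19): e=[-15,70,15] → ·
    (6,9)@(13, 19): e=[-5,70,5] → ·
    (7,9)@(15, 19): e=[5,70,-5] → ·
  covered (8 px):
    · · · · · · · · · ·
    · · · · · · · · · ·
    · · · · · · · · · ·
    · · · · · · · · · ·
    · · · · · · · · · ·
    · · · · · · · · · ·
    · · · · · · · · · ·
    · · · · # # # # # ·
    · · · · · # # # · ·
    · · · · · · · · · ·
    · · · · · · · · · ·
    · · · · · · · · · ·

Final: [[4,7],[5,7],[6,7],[7,7],[8,7],[5,8],[6,8],[7,8]]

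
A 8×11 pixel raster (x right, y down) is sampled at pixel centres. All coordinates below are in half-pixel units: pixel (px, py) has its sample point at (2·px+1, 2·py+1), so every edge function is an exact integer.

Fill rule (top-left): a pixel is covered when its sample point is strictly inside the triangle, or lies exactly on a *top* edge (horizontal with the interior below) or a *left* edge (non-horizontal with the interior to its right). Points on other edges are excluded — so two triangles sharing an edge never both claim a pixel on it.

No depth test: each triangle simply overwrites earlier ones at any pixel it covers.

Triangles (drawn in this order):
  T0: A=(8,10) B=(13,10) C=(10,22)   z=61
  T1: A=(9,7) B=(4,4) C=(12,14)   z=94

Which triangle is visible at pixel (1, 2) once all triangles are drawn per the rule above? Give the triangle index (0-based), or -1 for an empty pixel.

T0:
  2·area = 60
  edge (8, 10)→(13, 10): d=(5,0) top-left  bias=+0
  edge (13, 10)→(10, 22): d=(-3,12) right/bottom  bias=-1
  edge (10, 22)→(8, 10): d=(-2,-12) top-left  bias=+0
    (4,5)@(9, 11): e=[5,45,10] → █
    (5,5)@(11, 11): e=[5,21,34] → █
    (6,5)@(13, 11): e=[5,-3,58] → ·
    (4,6)@(9, 13): e=[15,39,6] → █
    (6,6)@(13, 13): e=[15,-9,54] → ·
    (4,7)@(9, 15): e=[25,33,2] → █
    (6,7)@(13, 15): e=[25,-15,50] → ·
    (4,8)@(9, 17): e=[35,27,-2] → ·
    (5,8)@(11, 17): e=[35,3,22] → █
    (6,8)@(13, 17): e=[35,-21,46] → ·
    (5,9)@(11, 19): e=[45,-3,18] → ·
  covered (7 px):
    · · · · · · · ·
    · · · · · · · ·
    · · · · · · · ·
    · · · · · · · ·
    · · · · · · · ·
    · · · · █ █ · ·
    · · · · █ █ · ·
    · · · · █ █ · ·
    · · · · · █ · ·
    · · · · · · · ·
    · · · · · · · ·
T1:
  2·area = 26  (B↔C swapped to make it positive)
  edge (9, 7)→(12, 14): d=(3,7) right/bottom  bias=-1
  edge (12, 14)→(4, 4): d=(-8,-10) top-left  bias=+0
  edge (4, 4)→(9, 7): d=(5,3) right/bottom  bias=-1
    (2,2)@(5, 5): e=[22,2,2] → █
    (3,2)@(7, 5): e=[8,22,-4] → ·
    (2,3)@(5, 7): e=[28,-14,12] → ·
    (3,3)@(7, 7): e=[14,6,6] → █
    (4,3)@(9, 7): e=[0,26,0] → ·  [on edge]
    (3,4)@(7, 9): e=[20,-10,16] → ·
    (4,4)@(9, 9): e=[6,10,10] → █
    (5,4)@(11, 9): e=[-8,30,4] → ·
    (4,5)@(9, 11): e=[12,-6,20] → ·
    (7,10)@(15, 21): e=[0,-26,52] → ·  [on edge]
  covered (3 px):
    · · · · · · · ·
    · · · · · · · ·
    · · █ · · · · ·
    · · · █ · · · ·
    · · · · █ · · ·
    · · · · · · · ·
    · · · · · · · ·
    · · · · · · · ·
    · · · · · · · ·
    · · · · · · · ·
    · · · · · · · ·

Z-buffer (winner per pixel, '.' = empty):
  . . . . . . . .
  . . . . . . . .
  . . 1 . . . . .
  . . . 1 . . . .
  . . . . 1 . . .
  . . . . 0 0 . .
  . . . . 0 0 . .
  . . . . 0 0 . .
  . . . . . 0 . .
  . . . . . . . .
  . . . . . . . .

Final: -1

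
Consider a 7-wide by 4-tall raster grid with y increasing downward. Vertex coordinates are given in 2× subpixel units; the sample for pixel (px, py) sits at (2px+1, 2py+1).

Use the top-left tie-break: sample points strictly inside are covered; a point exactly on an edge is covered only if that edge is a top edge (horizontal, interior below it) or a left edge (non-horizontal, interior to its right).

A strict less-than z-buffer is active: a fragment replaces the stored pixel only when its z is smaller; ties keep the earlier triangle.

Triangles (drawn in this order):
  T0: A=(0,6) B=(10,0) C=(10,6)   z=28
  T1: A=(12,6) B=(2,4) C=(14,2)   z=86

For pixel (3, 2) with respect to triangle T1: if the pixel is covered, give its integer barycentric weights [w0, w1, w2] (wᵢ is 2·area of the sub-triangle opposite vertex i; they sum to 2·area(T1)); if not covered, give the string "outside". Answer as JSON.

T0:
  2·area = 60
  edge (0, 6)→(10, 0): d=(10,-6) top-left  bias=+0
  edge (10, 0)→(10, 6): d=(0,6) right/bottom  bias=-1
  edge (10, 6)→(0, 6): d=(-10,0) right/bottom  bias=-1
    (4,0)@(9, 1): e=[4,6,50] → X
    (5,0)@(11, 1): e=[16,-6,50] → .
    (2,1)@(5, 3): e=[0,30,30] → X  [on edge]
    (3,1)@(7, 3): e=[12,18,30] → X
    (5,1)@(11, 3): e=[36,-6,30] → .
    (1,2)@(3, 5): e=[8,42,10] → X
    (5,2)@(11, 5): e=[56,-6,10] → .
    (1,3)@(3, 7): e=[28,42,-10] → .
    (2,3)@(5, 7): e=[40,30,-10] → .
    (3,3)@(7, 7): e=[52,18,-10] → .
    (4,3)@(9, 7): e=[64,6,-10] → .
  covered (8 px):
    . . . . X . .
    . . X X X . .
    . X X X X . .
    . . . . . . .
T1:
  2·area = 44
  edge (12, 6)→(2, 4): d=(-10,-2) top-left  bias=+0
  edge (2, 4)→(14, 2): d=(12,-2) top-left  bias=+0
  edge (14, 2)→(12, 6): d=(-2,4) right/bottom  bias=-1
    (4,1)@(9, 3): e=[24,2,18] → X
    (5,1)@(11, 3): e=[28,6,10] → X
    (6,1)@(13, 3): e=[32,10,2] → X
    (3,2)@(7, 5): e=[0,22,22] → X  [on edge]
    (6,2)@(13, 5): e=[12,34,-2] → .
    (3,3)@(7, 7): e=[-20,46,18] → .
    (4,3)@(9, 7): e=[-16,50,10] → .
    (5,3)@(11, 7): e=[-12,54,2] → .
  covered (6 px):
    . . . . . . .
    . . . . X X X
    . . . X X X .
    . . . . . . .

Answer: [22,22,0]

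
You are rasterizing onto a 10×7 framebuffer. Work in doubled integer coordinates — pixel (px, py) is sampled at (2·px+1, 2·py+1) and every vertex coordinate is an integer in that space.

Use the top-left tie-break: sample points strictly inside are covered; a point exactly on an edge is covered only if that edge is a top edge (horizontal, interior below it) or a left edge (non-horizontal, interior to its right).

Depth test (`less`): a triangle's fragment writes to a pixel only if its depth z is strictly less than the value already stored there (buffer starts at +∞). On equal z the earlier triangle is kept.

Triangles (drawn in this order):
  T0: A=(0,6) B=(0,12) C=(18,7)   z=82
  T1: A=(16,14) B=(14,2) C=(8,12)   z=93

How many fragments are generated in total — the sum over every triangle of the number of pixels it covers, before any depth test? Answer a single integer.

T0:
  2·area = 108  (B↔C swapped to make it positive)
  edge (0, 6)→(18, 7): d=(18,1) right/bottom  bias=-1
  edge (18, 7)→(0, 12): d=(-18,5) right/bottom  bias=-1
  edge (0, 12)→(0, 6): d=(0,-6) top-left  bias=+0
    (0,3)@(1, 7): e=[17,85,6] → X
    (1,3)@(3, 7): e=[15,75,18] → X
    (2,3)@(5, 7): e=[13,65,30] → X
    (3,3)@(7, 7): e=[11,55,42] → X
    (4,3)@(9, 7): e=[9,45,54] → X
    (5,3)@(11, 7): e=[7,35,66] → X
    (6,3)@(13, 7): e=[5,25,78] → X
    (7,3)@(15, 7): e=[3,15,90] → X
    (8,3)@(17, 7): e=[1,5,102] → X
    (9,3)@(19, 7): e=[-1,-5,114] → .
    (0,4)@(1, 9): e=[53,49,6] → X
    (5,4)@(11, 9): e=[43,-1,66] → .
  covered (16 px):
    . . . . . . . . . .
    . . . . . . . . . .
    . . . . . . . . . .
    X X X X X X X X X .
    X X X X X . . . . .
    X X . . . . . . . .
    . . . . . . . . . .
T1:
  2·area = 92  (B↔C swapped to make it positive)
  edge (16, 14)→(8, 12): d=(-8,-2) top-left  bias=+0
  edge (8, 12)→(14, 2): d=(6,-10) top-left  bias=+0
  edge (14, 2)→(16, 14): d=(2,12) right/bottom  bias=-1
    (6,2)@(13, 5): e=[66,8,18] → X
    (7,2)@(15, 5): e=[70,28,-6] → .
    (5,3)@(11, 7): e=[46,0,46] → X  [on edge]
    (7,3)@(15, 7): e=[54,40,-2] → .
    (5,4)@(11, 9): e=[30,12,50] → X
    (7,4)@(15, 9): e=[38,52,2] → X
    (8,4)@(17, 9): e=[42,72,-22] → .
    (4,5)@(9, 11): e=[10,4,78] → X
    (8,5)@(17, 11): e=[26,84,-18] → .
    (4,6)@(9, 13): e=[-6,16,82] → .
    (5,6)@(11, 13): e=[-2,36,58] → .
    (6,6)@(13, 13): e=[2,56,34] → X
  covered (12 px):
    . . . . . . . . . .
    . . . . . . . . . .
    . . . . . . X . . .
    . . . . . X X . . .
    . . . . . X X X . .
    . . . . X X X X . .
    . . . . . . X X . .

Result: 28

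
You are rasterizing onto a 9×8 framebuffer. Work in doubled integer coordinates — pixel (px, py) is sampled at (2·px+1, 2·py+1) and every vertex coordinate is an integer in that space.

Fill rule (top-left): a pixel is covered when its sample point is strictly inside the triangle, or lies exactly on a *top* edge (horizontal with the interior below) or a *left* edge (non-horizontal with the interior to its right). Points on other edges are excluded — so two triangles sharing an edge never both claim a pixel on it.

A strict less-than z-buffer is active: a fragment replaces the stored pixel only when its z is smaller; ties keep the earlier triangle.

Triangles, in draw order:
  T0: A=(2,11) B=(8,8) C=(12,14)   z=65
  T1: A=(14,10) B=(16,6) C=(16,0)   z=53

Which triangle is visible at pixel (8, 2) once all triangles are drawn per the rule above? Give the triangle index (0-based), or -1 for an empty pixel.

T0:
  2·area = 48
  edge (2, 11)→(8, 8): d=(6,-3) top-left  bias=+0
  edge (8, 8)→(12, 14): d=(4,6) right/bottom  bias=-1
  edge (12, 14)→(2, 11): d=(-10,-3) top-left  bias=+0
    (3,4)@(7, 9): e=[3,10,35] → #
    (4,4)@(9, 9): e=[9,-2,41] → ·
    (1,5)@(3, 11): e=[3,42,3] → #
    (2,5)@(5, 11): e=[9,30,9] → #
    (4,5)@(9, 11): e=[21,6,21] → #
    (5,5)@(11, 11): e=[27,-6,27] → ·
    (1,6)@(3, 13): e=[15,50,-17] → ·
    (2,6)@(5, 13): e=[21,38,-11] → ·
    (3,6)@(7, 13): e=[27,26,-5] → ·
    (4,6)@(9, 13): e=[33,14,1] → #
    (5,6)@(11, 13): e=[39,2,7] → #
    (6,6)@(13, 13): e=[45,-10,13] → ·
  covered (7 px):
    · · · · · · · · ·
    · · · · · · · · ·
    · · · · · · · · ·
    · · · · · · · · ·
    · · · # · · · · ·
    · # # # # · · · ·
    · · · · # # · · ·
    · · · · · · · · ·
T1:
  2·area = 12  (B↔C swapped to make it positive)
  edge (14, 10)→(16, 0): d=(2,-10) top-left  bias=+0
  edge (16, 0)→(16, 6): d=(0,6) right/bottom  bias=-1
  edge (16, 6)→(14, 10): d=(-2,4) right/bottom  bias=-1
    (7,2)@(15, 5): e=[0,6,6] → #  [on edge]
    (8,2)@(17, 5): e=[20,-6,-2] → ·
    (7,3)@(15, 7): e=[4,6,2] → #
    (8,3)@(17, 7): e=[24,-6,-6] → ·
    (7,4)@(15, 9): e=[8,6,-2] → ·
    (6,7)@(13, 15): e=[0,18,-6] → ·  [on edge]
  covered (2 px):
    · · · · · · · · ·
    · · · · · · · · ·
    · · · · · · · # ·
    · · · · · · · # ·
    · · · · · · · · ·
    · · · · · · · · ·
    · · · · · · · · ·
    · · · · · · · · ·

Z-buffer (winner per pixel, '.' = empty):
  . . . . . . . . .
  . . . . . . . . .
  . . . . . . . 1 .
  . . . . . . . 1 .
  . . . 0 . . . . .
  . 0 0 0 0 . . . .
  . . . . 0 0 . . .
  . . . . . . . . .

Result: -1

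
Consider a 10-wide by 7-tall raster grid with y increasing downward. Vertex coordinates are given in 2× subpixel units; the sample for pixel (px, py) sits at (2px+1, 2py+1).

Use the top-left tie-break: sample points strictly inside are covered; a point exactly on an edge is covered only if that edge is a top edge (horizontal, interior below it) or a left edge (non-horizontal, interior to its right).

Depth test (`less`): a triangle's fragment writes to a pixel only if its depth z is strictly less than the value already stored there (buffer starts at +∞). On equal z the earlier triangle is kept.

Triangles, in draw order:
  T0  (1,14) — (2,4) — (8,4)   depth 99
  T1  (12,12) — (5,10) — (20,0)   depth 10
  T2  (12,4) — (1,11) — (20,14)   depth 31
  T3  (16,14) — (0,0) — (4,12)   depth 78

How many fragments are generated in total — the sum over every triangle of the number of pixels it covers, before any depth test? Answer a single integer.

T0:
  2·area = 60
  edge (1, 14)→(2, 4): d=(1,-10) top-left  bias=+0
  edge (2, 4)→(8, 4): d=(6,0) top-left  bias=+0
  edge (8, 4)→(1, 14): d=(-7,10) right/bottom  bias=-1
    (1,2)@(3, 5): e=[11,6,43] → #
    (2,2)@(5, 5): e=[31,6,23] → #
    (3,2)@(7, 5): e=[51,6,3] → #
    (4,2)@(9, 5): e=[71,6,-17] → ·
    (1,3)@(3, 7): e=[13,18,29] → #
    (3,3)@(7, 7): e=[53,18,-11] → ·
    (1,4)@(3, 9): e=[15,30,15] → #
    (2,4)@(5, 9): e=[35,30,-5] → ·
    (1,5)@(3, 11): e=[17,42,1] → #
    (2,5)@(5, 11): e=[37,42,-19] → ·
    (1,6)@(3, 13): e=[19,54,-13] → ·
  covered (7 px):
    · · · · · · · · · ·
    · · · · · · · · · ·
    · # # # · · · · · ·
    · # # · · · · · · ·
    · # · · · · · · · ·
    · # · · · · · · · ·
    · · · · · · · · · ·
T1:
  2·area = 100
  edge (12, 12)→(5, 10): d=(-7,-2) top-left  bias=+0
  edge (5, 10)→(20, 0): d=(15,-10) top-left  bias=+0
  edge (20, 0)→(12, 12): d=(-8,12) right/bottom  bias=-1
    (9,0)@(19, 1): e=[91,5,4] → #
    (8,1)@(17, 3): e=[73,15,12] → #
    (9,1)@(19, 3): e=[77,35,-12] → ·
    (6,2)@(13, 5): e=[51,5,44] → #
    (7,2)@(15, 5): e=[55,25,20] → #
    (8,2)@(17, 5): e=[59,45,-4] → ·
    (5,3)@(11, 7): e=[33,15,52] → #
    (8,3)@(17, 7): e=[45,75,-20] → ·
    (3,4)@(7, 9): e=[11,5,84] → #
    (4,4)@(9, 9): e=[15,25,60] → #
    (7,4)@(15, 9): e=[27,85,-12] → ·
    (3,5)@(7, 11): e=[-3,35,68] → ·
  covered (13 px):
    · · · · · · · · · #
    · · · · · · · · # ·
    · · · · · · # # · ·
    · · · · · # # # · ·
    · · · # # # # · · ·
    · · · · # # · · · ·
    · · · · · · · · · ·
T2:
  2·area = 166  (B↔C swapped to make it positive)
  edge (12, 4)→(20, 14): d=(8,10) right/bottom  bias=-1
  edge (20, 14)→(1, 11): d=(-19,-3) top-left  bias=+0
  edge (1, 11)→(12, 4): d=(11,-7) top-left  bias=+0
    (5,2)@(11, 5): e=[18,144,4] → #
    (6,2)@(13, 5): e=[-2,150,18] → ·
    (4,3)@(9, 7): e=[54,100,12] → #
    (6,3)@(13, 7): e=[14,112,40] → #
    (7,3)@(15, 7): e=[-6,118,54] → ·
    (2,4)@(5, 9): e=[110,50,6] → #
    (3,4)@(7, 9): e=[90,56,20] → #
    (7,4)@(15, 9): e=[10,80,76] → #
    (8,4)@(17, 9): e=[-10,86,90] → ·
    (0,5)@(1, 11): e=[166,0,0] → #  [on edge]
    (1,5)@(3, 11): e=[146,6,14] → #
    (8,5)@(17, 11): e=[6,48,112] → #
  covered (22 px):
    · · · · · · · · · ·
    · · · · · · · · · ·
    · · · · · # · · · ·
    · · · · # # # · · ·
    · · # # # # # # · ·
    # # # # # # # # # ·
    · · · · · · · # # #
T3:
  2·area = 136  (B↔C swapped to make it positive)
  edge (16, 14)→(4, 12): d=(-12,-2) top-left  bias=+0
  edge (4, 12)→(0, 0): d=(-4,-12) top-left  bias=+0
  edge (0, 0)→(16, 14): d=(16,14) right/bottom  bias=-1
    (0,0)@(1, 1): e=[126,8,2] → #
    (1,0)@(3, 1): e=[130,32,-26] → ·
    (0,1)@(1, 3): e=[102,0,34] → #  [on edge]
    (1,1)@(3, 3): e=[106,24,6] → #
    (2,1)@(5, 3): e=[110,48,-22] → ·
    (0,2)@(1, 5): e=[78,-8,66] → ·
    (1,2)@(3, 5): e=[82,16,38] → #
    (2,2)@(5, 5): e=[86,40,10] → #
    (3,2)@(7, 5): e=[90,64,-18] → ·
    (1,3)@(3, 7): e=[58,8,70] → #
    (3,3)@(7, 7): e=[66,56,14] → #
    (4,3)@(9, 7): e=[70,80,-14] → ·
    (1,4)@(3, 9): e=[34,0,102] → #  [on edge]
  covered (18 px):
    # · · · · · · · · ·
    # # · · · · · · · ·
    · # # · · · · · · ·
    · # # # · · · · · ·
    · # # # # · · · · ·
    · · # # # # · · · ·
    · · · · · # # · · ·

Result: 60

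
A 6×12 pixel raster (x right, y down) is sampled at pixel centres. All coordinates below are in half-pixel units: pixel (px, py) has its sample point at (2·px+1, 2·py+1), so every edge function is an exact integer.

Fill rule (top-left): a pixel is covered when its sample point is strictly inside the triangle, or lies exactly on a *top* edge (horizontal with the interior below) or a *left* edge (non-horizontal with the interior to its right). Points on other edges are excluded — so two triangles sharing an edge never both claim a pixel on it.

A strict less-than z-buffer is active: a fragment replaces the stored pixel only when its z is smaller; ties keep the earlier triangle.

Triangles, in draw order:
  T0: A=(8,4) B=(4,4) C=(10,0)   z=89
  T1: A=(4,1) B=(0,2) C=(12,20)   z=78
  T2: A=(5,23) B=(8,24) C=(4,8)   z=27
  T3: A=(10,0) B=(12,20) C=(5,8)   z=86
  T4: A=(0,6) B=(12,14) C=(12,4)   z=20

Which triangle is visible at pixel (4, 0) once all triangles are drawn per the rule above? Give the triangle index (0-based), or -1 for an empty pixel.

T0:
  2·area = 16
  edge (8, 4)→(4, 4): d=(-4,0) right/bottom  bias=-1
  edge (4, 4)→(10, 0): d=(6,-4) top-left  bias=+0
  edge (10, 0)→(8, 4): d=(-2,4) right/bottom  bias=-1
    (4,0)@(9, 1): e=[12,2,2] → █
    (5,0)@(11, 1): e=[12,10,-6] → ·
    (3,1)@(7, 3): e=[4,6,6] → █
    (4,1)@(9, 3): e=[4,14,-2] → ·
    (3,2)@(7, 5): e=[-4,18,2] → ·
  covered (2 px):
    · · · · █ ·
    · · · █ · ·
    · · · · · ·
    · · · · · ·
    · · · · · ·
    · · · · · ·
    · · · · · ·
    · · · · · ·
    · · · · · ·
    · · · · · ·
    · · · · · ·
    · · · · · ·
T1:
  2·area = 84  (B↔C swapped to make it positive)
  edge (4, 1)→(12, 20): d=(8,19) right/bottom  bias=-1
  edge (12, 20)→(0, 2): d=(-12,-18) top-left  bias=+0
  edge (0, 2)→(4, 1): d=(4,-1) top-left  bias=+0
    (0,1)@(1, 3): e=[73,6,5] → █
    (1,1)@(3, 3): e=[35,42,7] → █
    (2,1)@(5, 3): e=[-3,78,9] → ·
    (0,2)@(1, 5): e=[89,-18,13] → ·
    (1,2)@(3, 5): e=[51,18,15] → █
    (2,2)@(5, 5): e=[13,54,17] → █
    (3,2)@(7, 5): e=[-25,90,19] → ·
    (1,3)@(3, 7): e=[67,-6,23] → ·
    (2,3)@(5, 7): e=[29,30,25] → █
    (3,3)@(7, 7): e=[-9,66,27] → ·
    (2,4)@(5, 9): e=[45,6,33] → █
    (3,4)@(7, 9): e=[7,42,35] → █
  covered (10 px):
    · · · · · ·
    █ █ · · · ·
    · █ █ · · ·
    · · █ · · ·
    · · █ █ · ·
    · · · █ · ·
    · · · · █ ·
    · · · · █ ·
    · · · · · ·
    · · · · · ·
    · · · · · ·
    · · · · · ·
T2:
  2·area = 44  (B↔C swapped to make it positive)
  edge (5, 23)→(4, 8): d=(-1,-15) top-left  bias=+0
  edge (4, 8)→(8, 24): d=(4,16) right/bottom  bias=-1
  edge (8, 24)→(5, 23): d=(-3,-1) top-left  bias=+0
    (2,6)@(5, 13): e=[10,4,30] → █
    (3,6)@(7, 13): e=[40,-28,32] → ·
    (2,7)@(5, 15): e=[8,12,24] → █
    (3,7)@(7, 15): e=[38,-20,26] → ·
    (2,8)@(5, 17): e=[6,20,18] → █
    (3,8)@(7, 17): e=[36,-12,20] → ·
    (2,9)@(5, 19): e=[4,28,12] → █
    (3,9)@(7, 19): e=[34,-4,14] → ·
    (2,10)@(5, 21): e=[2,36,6] → █
    (3,10)@(7, 21): e=[32,4,8] → █
    (4,10)@(9, 21): e=[62,-28,10] → ·
    (2,11)@(5, 23): e=[0,44,0] → █  [on edge]
  covered (8 px):
    · · · · · ·
    · · · · · ·
    · · · · · ·
    · · · · · ·
    · · · · · ·
    · · · · · ·
    · · █ · · ·
    · · █ · · ·
    · · █ · · ·
    · · █ · · ·
    · · █ █ · ·
    · · █ █ · ·
T3:
  2·area = 116
  edge (10, 0)→(12, 20): d=(2,20) right/bottom  bias=-1
  edge (12, 20)→(5, 8): d=(-7,-12) top-left  bias=+0
  edge (5, 8)→(10, 0): d=(5,-8) top-left  bias=+0
    (4,1)@(9, 3): e=[26,83,7] → █
    (5,1)@(11, 3): e=[-14,107,23] → ·
    (3,2)@(7, 5): e=[70,45,1] → █
    (5,2)@(11, 5): e=[-10,93,33] → ·
    (3,3)@(7, 7): e=[74,31,11] → █
    (5,3)@(11, 7): e=[-6,79,43] → ·
    (3,4)@(7, 9): e=[78,17,21] → █
    (5,4)@(11, 9): e=[-2,65,53] → ·
    (3,5)@(7, 11): e=[82,3,31] → █
    (5,5)@(11, 11): e=[2,51,63] → █
    (3,6)@(7, 13): e=[86,-11,41] → ·
    (4,6)@(9, 13): e=[46,13,57] → █
  covered (14 px):
    · · · · · ·
    · · · · █ ·
    · · · █ █ ·
    · · · █ █ ·
    · · · █ █ ·
    · · · █ █ █
    · · · · █ █
    · · · · · █
    · · · · · █
    · · · · · ·
    · · · · · ·
    · · · · · ·
T4:
  2·area = 120  (B↔C swapped to make it positive)
  edge (0, 6)→(12, 4): d=(12,-2) top-left  bias=+0
  edge (12, 4)→(12, 14): d=(0,10) right/bottom  bias=-1
  edge (12, 14)→(0, 6): d=(-12,-8) top-left  bias=+0
    (3,2)@(7, 5): e=[2,50,68] → █
    (4,2)@(9, 5): e=[6,30,84] → █
    (5,2)@(11, 5): e=[10,10,100] → █
    (1,3)@(3, 7): e=[18,90,12] → █
    (2,3)@(5, 7): e=[22,70,28] → █
    (1,4)@(3, 9): e=[42,90,-12] → ·
    (2,4)@(5, 9): e=[46,70,4] → █
    (2,5)@(5, 11): e=[70,70,-20] → ·
    (3,5)@(7, 11): e=[74,50,-4] → ·
    (4,5)@(9, 11): e=[78,30,12] → █
    (4,6)@(9, 13): e=[102,30,-12] → ·
    (5,6)@(11, 13): e=[106,10,4] → █
  covered (15 px):
    · · · · · ·
    · · · · · ·
    · · · █ █ █
    · █ █ █ █ █
    · · █ █ █ █
    · · · · █ █
    · · · · · █
    · · · · · ·
    · · · · · ·
    · · · · · ·
    · · · · · ·
    · · · · · ·

Z-buffer (winner per pixel, '.' = empty):
  . . . . 0 .
  1 1 . 0 3 .
  . 1 1 4 4 4
  . 4 4 4 4 4
  . . 4 4 4 4
  . . . 1 4 4
  . . 2 . 1 4
  . . 2 . 1 3
  . . 2 . . 3
  . . 2 . . .
  . . 2 2 . .
  . . 2 2 . .

Result: 0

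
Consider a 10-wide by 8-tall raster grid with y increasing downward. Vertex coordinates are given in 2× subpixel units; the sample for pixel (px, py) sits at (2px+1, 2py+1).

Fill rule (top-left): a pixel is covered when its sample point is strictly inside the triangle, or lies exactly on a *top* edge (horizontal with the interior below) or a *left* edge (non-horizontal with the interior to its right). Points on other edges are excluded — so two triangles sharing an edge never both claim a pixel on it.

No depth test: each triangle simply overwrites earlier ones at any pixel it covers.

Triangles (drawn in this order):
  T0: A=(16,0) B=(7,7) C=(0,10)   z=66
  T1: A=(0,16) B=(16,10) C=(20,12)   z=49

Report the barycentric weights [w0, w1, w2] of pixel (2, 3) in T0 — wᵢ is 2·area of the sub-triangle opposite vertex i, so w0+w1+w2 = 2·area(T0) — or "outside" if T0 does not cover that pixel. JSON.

T0:
  2·area = 22
  edge (16, 0)→(7, 7): d=(-9,7) right/bottom  bias=-1
  edge (7, 7)→(0, 10): d=(-7,3) right/bottom  bias=-1
  edge (0, 10)→(16, 0): d=(16,-10) top-left  bias=+0
    (4,2)@(9, 5): e=[4,8,10] → X
    (5,2)@(11, 5): e=[-10,2,30] → .
    (2,3)@(5, 7): e=[14,6,2] → X
    (3,3)@(7, 7): e=[0,0,22] → .  [on edge]
    (4,3)@(9, 7): e=[-14,-6,42] → .
    (2,4)@(5, 9): e=[-4,-8,34] → .
  covered (2 px):
    . . . . . . . . . .
    . . . . . . . . . .
    . . . . X . . . . .
    . . X . . . . . . .
    . . . . . . . . . .
    . . . . . . . . . .
    . . . . . . . . . .
    . . . . . . . . . .
T1:
  2·area = 56
  edge (0, 16)→(16, 10): d=(16,-6) top-left  bias=+0
  edge (16, 10)→(20, 12): d=(4,2) right/bottom  bias=-1
  edge (20, 12)→(0, 16): d=(-20,4) right/bottom  bias=-1
    (7,5)@(15, 11): e=[10,6,40] → X
    (8,5)@(17, 11): e=[22,2,32] → X
    (9,5)@(19, 11): e=[34,-2,24] → .
    (4,6)@(9, 13): e=[6,26,24] → X
    (5,6)@(11, 13): e=[18,22,16] → X
    (6,6)@(13, 13): e=[30,18,8] → X
    (7,6)@(15, 13): e=[42,14,0] → .  [on edge]
    (8,6)@(17, 13): e=[54,10,-8] → .
    (1,7)@(3, 15): e=[2,46,8] → X
    (2,7)@(5, 15): e=[14,42,0] → .  [on edge]
    (4,7)@(9, 15): e=[38,34,-16] → .
    (5,7)@(11, 15): e=[50,30,-24] → .
  covered (6 px):
    . . . . . . . . . .
    . . . . . . . . . .
    . . . . . . . . . .
    . . . . . . . . . .
    . . . . . . . . . .
    . . . . . . . X X .
    . . . . X X X . . .
    . X . . . . . . . .

Answer: [6,2,14]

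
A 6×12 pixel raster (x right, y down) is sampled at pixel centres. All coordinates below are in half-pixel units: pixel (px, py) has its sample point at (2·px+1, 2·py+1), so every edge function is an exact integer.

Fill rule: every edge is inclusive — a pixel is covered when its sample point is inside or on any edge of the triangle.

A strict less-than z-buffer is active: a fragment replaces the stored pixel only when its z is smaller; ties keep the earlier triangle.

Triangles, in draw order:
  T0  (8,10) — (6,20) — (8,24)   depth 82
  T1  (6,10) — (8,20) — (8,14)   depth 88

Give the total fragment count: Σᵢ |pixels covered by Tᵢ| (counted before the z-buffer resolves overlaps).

T0:
  2·area = 28  (B↔C swapped to make it positive)
  edge (8, 10)→(8, 24): d=(0,14) inclusive
  edge (8, 24)→(6, 20): d=(-2,-4) inclusive
  edge (6, 20)→(8, 10): d=(2,-10) inclusive
    (4,2)@(9, 5): e=[-14,42,0] → ·  [on edge]
    (3,7)@(7, 15): e=[14,14,0] → #  [on edge]
    (4,7)@(9, 15): e=[-14,22,20] → ·
    (3,8)@(7, 17): e=[14,10,4] → #
    (4,8)@(9, 17): e=[-14,18,24] → ·
    (3,9)@(7, 19): e=[14,6,8] → #
    (4,9)@(9, 19): e=[-14,14,28] → ·
    (3,10)@(7, 21): e=[14,2,12] → #
    (4,10)@(9, 21): e=[-14,10,32] → ·
    (3,11)@(7, 23): e=[14,-2,16] → ·
  covered (4 px):
    · · · · · ·
    · · · · · ·
    · · · · · ·
    · · · · · ·
    · · · · · ·
    · · · · · ·
    · · · · · ·
    · · · # · ·
    · · · # · ·
    · · · # · ·
    · · · # · ·
    · · · · · ·
T1:
  2·area = 12  (B↔C swapped to make it positive)
  edge (6, 10)→(8, 14): d=(2,4) inclusive
  edge (8, 14)→(8, 20): d=(0,6) inclusive
  edge (8, 20)→(6, 10): d=(-2,-10) inclusive
    (2,2)@(5, 5): e=[-6,18,0] → ·  [on edge]
    (3,6)@(7, 13): e=[2,6,4] → #
    (4,6)@(9, 13): e=[-6,-6,24] → ·
    (3,7)@(7, 15): e=[6,6,0] → #  [on edge]
    (4,7)@(9, 15): e=[-2,-6,20] → ·
    (3,8)@(7, 17): e=[10,6,-4] → ·
  covered (2 px):
    · · · · · ·
    · · · · · ·
    · · · · · ·
    · · · · · ·
    · · · · · ·
    · · · · · ·
    · · · # · ·
    · · · # · ·
    · · · · · ·
    · · · · · ·
    · · · · · ·
    · · · · · ·

Result: 6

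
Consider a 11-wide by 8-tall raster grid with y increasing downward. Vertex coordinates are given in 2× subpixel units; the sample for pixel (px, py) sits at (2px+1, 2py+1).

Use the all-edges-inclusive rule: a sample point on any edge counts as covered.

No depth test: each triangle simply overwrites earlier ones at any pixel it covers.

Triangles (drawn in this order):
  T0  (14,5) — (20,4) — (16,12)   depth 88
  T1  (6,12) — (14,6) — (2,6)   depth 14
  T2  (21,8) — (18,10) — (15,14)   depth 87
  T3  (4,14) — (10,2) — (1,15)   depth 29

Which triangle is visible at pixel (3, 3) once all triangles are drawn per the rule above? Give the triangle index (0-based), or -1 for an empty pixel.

T0:
  2·area = 44
  edge (14, 5)→(20, 4): d=(6,-1) inclusive
  edge (20, 4)→(16, 12): d=(-4,8) inclusive
  edge (16, 12)→(14, 5): d=(-2,-7) inclusive
    (7,2)@(15, 5): e=[1,36,7] → █
    (8,2)@(17, 5): e=[3,20,21] → █
    (9,2)@(19, 5): e=[5,4,35] → █
    (10,2)@(21, 5): e=[7,-12,49] → ·
    (7,3)@(15, 7): e=[13,28,3] → █
    (9,3)@(19, 7): e=[17,-4,31] → ·
    (7,4)@(15, 9): e=[25,20,-1] → ·
    (8,4)@(17, 9): e=[27,4,13] → █
    (9,4)@(19, 9): e=[29,-12,27] → ·
    (8,5)@(17, 11): e=[39,-4,9] → ·
  covered (6 px):
    · · · · · · · · · · ·
    · · · · · · · · · · ·
    · · · · · · · █ █ █ ·
    · · · · · · · █ █ · ·
    · · · · · · · · █ · ·
    · · · · · · · · · · ·
    · · · · · · · · · · ·
    · · · · · · · · · · ·
T1:
  2·area = 72  (B↔C swapped to make it positive)
  edge (6, 12)→(2, 6): d=(-4,-6) inclusive
  edge (2, 6)→(14, 6): d=(12,0) inclusive
  edge (14, 6)→(6, 12): d=(-8,6) inclusive
    (1,3)@(3, 7): e=[2,12,58] → █
    (2,3)@(5, 7): e=[14,12,46] → █
    (3,3)@(7, 7): e=[26,12,34] → █
    (4,3)@(9, 7): e=[38,12,22] → █
    (5,3)@(11, 7): e=[50,12,10] → █
    (6,3)@(13, 7): e=[62,12,-2] → ·
    (1,4)@(3, 9): e=[-6,36,42] → ·
    (2,4)@(5, 9): e=[6,36,30] → █
    (5,4)@(11, 9): e=[42,36,-6] → ·
    (2,5)@(5, 11): e=[-2,60,14] → ·
    (3,5)@(7, 11): e=[10,60,2] → █
    (4,5)@(9, 11): e=[22,60,-10] → ·
  covered (9 px):
    · · · · · · · · · · ·
    · · · · · · · · · · ·
    · · · · · · · · · · ·
    · █ █ █ █ █ · · · · ·
    · · █ █ █ · · · · · ·
    · · · █ · · · · · · ·
    · · · · · · · · · · ·
    · · · · · · · · · · ·
T2:
  2·area = 6  (B↔C swapped to make it positive)
  edge (21, 8)→(15, 14): d=(-6,6) inclusive
  edge (15, 14)→(18, 10): d=(3,-4) inclusive
  edge (18, 10)→(21, 8): d=(3,-2) inclusive
  covered (0 px):
    · · · · · · · · · · ·
    · · · · · · · · · · ·
    · · · · · · · · · · ·
    · · · · · · · · · · ·
    · · · · · · · · · · ·
    · · · · · · · · · · ·
    · · · · · · · · · · ·
    · · · · · · · · · · ·
T3:
  2·area = 30  (B↔C swapped to make it positive)
  edge (4, 14)→(1, 15): d=(-3,1) inclusive
  edge (1, 15)→(10, 2): d=(9,-13) inclusive
  edge (10, 2)→(4, 14): d=(-6,12) inclusive
    (3,3)@(7, 7): e=[18,6,6] → █
    (4,3)@(9, 7): e=[16,32,-18] → ·
    (3,4)@(7, 9): e=[12,24,-6] → ·
    (9,4)@(19, 9): e=[0,180,-150] → ·  [on edge]
    (2,5)@(5, 11): e=[8,16,6] → █
    (3,5)@(7, 11): e=[6,42,-18] → ·
    (6,5)@(13, 11): e=[0,120,-90] → ·  [on edge]
    (1,6)@(3, 13): e=[4,8,18] → █
    (2,6)@(5, 13): e=[2,34,-6] → ·
    (3,6)@(7, 13): e=[0,60,-30] → ·  [on edge]
    (0,7)@(1, 15): e=[0,0,30] → █  [on edge]
    (1,7)@(3, 15): e=[-2,26,6] → ·
  covered (4 px):
    · · · · · · · · · · ·
    · · · · · · · · · · ·
    · · · · · · · · · · ·
    · · · █ · · · · · · ·
    · · · · · · · · · · ·
    · · █ · · · · · · · ·
    · █ · · · · · · · · ·
    █ · · · · · · · · · ·

Z-buffer (winner per pixel, '.' = empty):
  . . . . . . . . . . .
  . . . . . . . . . . .
  . . . . . . . 0 0 0 .
  . 1 1 3 1 1 . 0 0 . .
  . . 1 1 1 . . . 0 . .
  . . 3 1 . . . . . . .
  . 3 . . . . . . . . .
  3 . . . . . . . . . .

Result: 3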